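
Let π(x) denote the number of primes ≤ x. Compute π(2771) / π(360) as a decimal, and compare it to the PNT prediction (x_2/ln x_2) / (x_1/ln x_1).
π(2771)/π(360) = 403/72 ≈ 5.5972;  PNT prediction ≈ 5.7155.

π(360) = 72 and π(2771) = 403, so π(2771)/π(360) ≈ 5.5972. The PNT-predicted ratio is (2771/ln(2771)) / (360/ln(360)) ≈ 5.7155. The two agree to within a few percent, as expected.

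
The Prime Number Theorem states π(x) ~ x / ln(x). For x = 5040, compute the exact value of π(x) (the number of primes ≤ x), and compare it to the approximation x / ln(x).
π(5040) = 675;  x/ln(x) ≈ 591.19;  relative error ≈ 12.42%.

Directly count primes up to 5040: π(5040) = 675. The PNT approximation gives 5040/ln(5040) ≈ 5040/8.52516 ≈ 591.19. Relative error (π(x) − x/ln(x)) / π(x) ≈ 12.42%; the approximation is known to undercount slightly (Li(x) is a better estimate).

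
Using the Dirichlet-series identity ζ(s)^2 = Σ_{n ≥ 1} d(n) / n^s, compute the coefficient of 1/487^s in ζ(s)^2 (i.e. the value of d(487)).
d(487) = 2

ζ(s)^2 = (Σ 1/m^s)(Σ 1/k^s). The coefficient of 1/n^s in the product is the number of ordered pairs (m, k) with mk = n, which equals d(n). For n = 487, divisors are [1, 487], so d(487) = 2.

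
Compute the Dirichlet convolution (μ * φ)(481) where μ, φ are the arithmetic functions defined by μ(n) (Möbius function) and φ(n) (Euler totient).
(μ * φ)(481) = 385

Divisors of 481: [1, 13, 37, 481]. For each d | 481:
  d = 1: μ(1) · φ(481/1) = 1 · 432 = 432
  d = 13: μ(13) · φ(481/13) = -1 · 36 = -36
  d = 37: μ(37) · φ(481/37) = -1 · 12 = -12
  d = 481: μ(481) · φ(481/481) = 1 · 1 = 1
Summing: (μ * φ)(481) = 432 + -36 + -12 + 1 = 385.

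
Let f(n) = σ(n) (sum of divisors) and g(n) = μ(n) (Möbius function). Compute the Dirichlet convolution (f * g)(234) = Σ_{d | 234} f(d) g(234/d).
(σ * μ)(234) = 234

Divisors of 234: [1, 2, 3, 6, 9, 13, 18, 26, 39, 78, 117, 234]. For each d | 234:
  d = 1: σ(1) · μ(234/1) = 1 · 0 = 0
  d = 2: σ(2) · μ(234/2) = 3 · 0 = 0
  d = 3: σ(3) · μ(234/3) = 4 · -1 = -4
  d = 6: σ(6) · μ(234/6) = 12 · 1 = 12
  d = 9: σ(9) · μ(234/9) = 13 · 1 = 13
  d = 13: σ(13) · μ(234/13) = 14 · 0 = 0
  d = 18: σ(18) · μ(234/18) = 39 · -1 = -39
  d = 26: σ(26) · μ(234/26) = 42 · 0 = 0
  d = 39: σ(39) · μ(234/39) = 56 · 1 = 56
  d = 78: σ(78) · μ(234/78) = 168 · -1 = -168
  d = 117: σ(117) · μ(234/117) = 182 · -1 = -182
  d = 234: σ(234) · μ(234/234) = 546 · 1 = 546
Summing: (σ * μ)(234) = 0 + 0 + -4 + 12 + 13 + 0 + -39 + 0 + 56 + -168 + -182 + 546 = 234.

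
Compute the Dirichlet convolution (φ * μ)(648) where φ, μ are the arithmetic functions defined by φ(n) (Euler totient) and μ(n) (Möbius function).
(φ * μ)(648) = 72

Divisors of 648: [1, 2, 3, 4, 6, 8, 9, 12, 18, 24, 27, 36, 54, 72, 81, 108, 162, 216, 324, 648]. For each d | 648:
  d = 1: φ(1) · μ(648/1) = 1 · 0 = 0
  d = 2: φ(2) · μ(648/2) = 1 · 0 = 0
  d = 3: φ(3) · μ(648/3) = 2 · 0 = 0
  d = 4: φ(4) · μ(648/4) = 2 · 0 = 0
  d = 6: φ(6) · μ(648/6) = 2 · 0 = 0
  d = 8: φ(8) · μ(648/8) = 4 · 0 = 0
  d = 9: φ(9) · μ(648/9) = 6 · 0 = 0
  d = 12: φ(12) · μ(648/12) = 4 · 0 = 0
  d = 18: φ(18) · μ(648/18) = 6 · 0 = 0
  d = 24: φ(24) · μ(648/24) = 8 · 0 = 0
  d = 27: φ(27) · μ(648/27) = 18 · 0 = 0
  d = 36: φ(36) · μ(648/36) = 12 · 0 = 0
  d = 54: φ(54) · μ(648/54) = 18 · 0 = 0
  d = 72: φ(72) · μ(648/72) = 24 · 0 = 0
  d = 81: φ(81) · μ(648/81) = 54 · 0 = 0
  d = 108: φ(108) · μ(648/108) = 36 · 1 = 36
  d = 162: φ(162) · μ(648/162) = 54 · 0 = 0
  d = 216: φ(216) · μ(648/216) = 72 · -1 = -72
  d = 324: φ(324) · μ(648/324) = 108 · -1 = -108
  d = 648: φ(648) · μ(648/648) = 216 · 1 = 216
Summing: (φ * μ)(648) = 0 + 0 + 0 + 0 + 0 + 0 + 0 + 0 + 0 + 0 + 0 + 0 + 0 + 0 + 0 + 36 + 0 + -72 + -108 + 216 = 72.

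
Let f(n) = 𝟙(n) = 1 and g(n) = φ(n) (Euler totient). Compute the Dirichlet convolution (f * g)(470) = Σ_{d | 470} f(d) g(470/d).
(𝟙 * φ)(470) = 470

Divisors of 470: [1, 2, 5, 10, 47, 94, 235, 470]. For each d | 470:
  d = 1: 𝟙(1) · φ(470/1) = 1 · 184 = 184
  d = 2: 𝟙(2) · φ(470/2) = 1 · 184 = 184
  d = 5: 𝟙(5) · φ(470/5) = 1 · 46 = 46
  d = 10: 𝟙(10) · φ(470/10) = 1 · 46 = 46
  d = 47: 𝟙(47) · φ(470/47) = 1 · 4 = 4
  d = 94: 𝟙(94) · φ(470/94) = 1 · 4 = 4
  d = 235: 𝟙(235) · φ(470/235) = 1 · 1 = 1
  d = 470: 𝟙(470) · φ(470/470) = 1 · 1 = 1
Summing: (𝟙 * φ)(470) = 184 + 184 + 46 + 46 + 4 + 4 + 1 + 1 = 470.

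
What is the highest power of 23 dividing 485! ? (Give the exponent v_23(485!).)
v_23(485!) = 21

Legendre's formula: v_p(n!) = Σ_{k ≥ 1} ⌊n / p^k⌋. For p = 23, n = 485, the terms are:
  ⌊485/23^1⌋ = ⌊485/23⌋ = 21
(the next term ⌊485/23^2⌋ = 0, terminating the sum). Summing: v_23(485!) = 21 = 21.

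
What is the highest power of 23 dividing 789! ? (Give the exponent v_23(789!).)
v_23(789!) = 35

Legendre's formula: v_p(n!) = Σ_{k ≥ 1} ⌊n / p^k⌋. For p = 23, n = 789, the terms are:
  ⌊789/23^1⌋ = ⌊789/23⌋ = 34
  ⌊789/23^2⌋ = ⌊789/529⌋ = 1
(the next term ⌊789/23^3⌋ = 0, terminating the sum). Summing: v_23(789!) = 34 + 1 = 35.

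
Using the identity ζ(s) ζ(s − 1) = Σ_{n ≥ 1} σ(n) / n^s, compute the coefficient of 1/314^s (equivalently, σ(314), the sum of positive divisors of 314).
σ(314) = 474

In the product (Σ m^0/m^s)(Σ k / k^s) = Σ (Σ_{d | n} d) / n^s, the coefficient of 1/n^s is σ(n) = Σ_{d | n} d. For n = 314, divisors are [1, 2, 157, 314]; summing: σ(314) = 474.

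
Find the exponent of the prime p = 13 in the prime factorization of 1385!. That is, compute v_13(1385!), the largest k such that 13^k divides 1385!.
v_13(1385!) = 114

Legendre's formula: v_p(n!) = Σ_{k ≥ 1} ⌊n / p^k⌋. For p = 13, n = 1385, the terms are:
  ⌊1385/13^1⌋ = ⌊1385/13⌋ = 106
  ⌊1385/13^2⌋ = ⌊1385/169⌋ = 8
(the next term ⌊1385/13^3⌋ = 0, terminating the sum). Summing: v_13(1385!) = 106 + 8 = 114.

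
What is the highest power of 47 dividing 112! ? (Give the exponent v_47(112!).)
v_47(112!) = 2

Legendre's formula: v_p(n!) = Σ_{k ≥ 1} ⌊n / p^k⌋. For p = 47, n = 112, the terms are:
  ⌊112/47^1⌋ = ⌊112/47⌋ = 2
(the next term ⌊112/47^2⌋ = 0, terminating the sum). Summing: v_47(112!) = 2 = 2.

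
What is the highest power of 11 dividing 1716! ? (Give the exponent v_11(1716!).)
v_11(1716!) = 171

Legendre's formula: v_p(n!) = Σ_{k ≥ 1} ⌊n / p^k⌋. For p = 11, n = 1716, the terms are:
  ⌊1716/11^1⌋ = ⌊1716/11⌋ = 156
  ⌊1716/11^2⌋ = ⌊1716/121⌋ = 14
  ⌊1716/11^3⌋ = ⌊1716/1331⌋ = 1
(the next term ⌊1716/11^4⌋ = 0, terminating the sum). Summing: v_11(1716!) = 156 + 14 + 1 = 171.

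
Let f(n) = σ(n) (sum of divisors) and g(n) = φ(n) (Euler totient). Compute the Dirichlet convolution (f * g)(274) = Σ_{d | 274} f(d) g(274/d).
(σ * φ)(274) = 1096

Divisors of 274: [1, 2, 137, 274]. For each d | 274:
  d = 1: σ(1) · φ(274/1) = 1 · 136 = 136
  d = 2: σ(2) · φ(274/2) = 3 · 136 = 408
  d = 137: σ(137) · φ(274/137) = 138 · 1 = 138
  d = 274: σ(274) · φ(274/274) = 414 · 1 = 414
Summing: (σ * φ)(274) = 136 + 408 + 138 + 414 = 1096.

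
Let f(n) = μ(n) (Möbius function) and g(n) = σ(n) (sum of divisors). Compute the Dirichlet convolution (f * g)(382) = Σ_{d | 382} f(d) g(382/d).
(μ * σ)(382) = 382

Divisors of 382: [1, 2, 191, 382]. For each d | 382:
  d = 1: μ(1) · σ(382/1) = 1 · 576 = 576
  d = 2: μ(2) · σ(382/2) = -1 · 192 = -192
  d = 191: μ(191) · σ(382/191) = -1 · 3 = -3
  d = 382: μ(382) · σ(382/382) = 1 · 1 = 1
Summing: (μ * σ)(382) = 576 + -192 + -3 + 1 = 382.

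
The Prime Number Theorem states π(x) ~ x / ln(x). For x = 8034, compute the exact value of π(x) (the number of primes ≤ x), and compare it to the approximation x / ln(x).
π(8034) = 1010;  x/ln(x) ≈ 893.52;  relative error ≈ 11.53%.

Directly count primes up to 8034: π(8034) = 1010. The PNT approximation gives 8034/ln(8034) ≈ 8034/8.99144 ≈ 893.52. Relative error (π(x) − x/ln(x)) / π(x) ≈ 11.53%; the approximation is known to undercount slightly (Li(x) is a better estimate).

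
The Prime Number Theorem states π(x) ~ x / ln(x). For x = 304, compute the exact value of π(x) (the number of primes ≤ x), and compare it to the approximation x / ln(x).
π(304) = 62;  x/ln(x) ≈ 53.17;  relative error ≈ 14.23%.

Directly count primes up to 304: π(304) = 62. The PNT approximation gives 304/ln(304) ≈ 304/5.71703 ≈ 53.17. Relative error (π(x) − x/ln(x)) / π(x) ≈ 14.23%; the approximation is known to undercount slightly (Li(x) is a better estimate).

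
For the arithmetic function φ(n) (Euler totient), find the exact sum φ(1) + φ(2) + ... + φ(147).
Σ_{n ≤ 147} φ(n) = 6598

Compute φ(n) for each 1 ≤ n ≤ 147: φ(1) = 1, φ(2) = 1, φ(3) = 2, φ(4) = 2, φ(5) = 4, φ(6) = 2, φ(7) = 6, φ(8) = 4, φ(9) = 6, φ(10) = 4, φ(11) = 10, φ(12) = 4, φ(13) = 12, φ(14) = 6, φ(15) = 8, φ(16) = 8, φ(17) = 16, φ(18) = 6, φ(19) = 18, φ(20) = 8, φ(21) = 12, φ(22) = 10, φ(23) = 22, φ(24) = 8, φ(25) = 20, φ(26) = 12, φ(27) = 18, φ(28) = 12, φ(29) = 28, φ(30) = 8, φ(31) = 30, φ(32) = 16, φ(33) = 20, φ(34) = 16, φ(35) = 24, φ(36) = 12, φ(37) = 36, φ(38) = 18, φ(39) = 24, φ(40) = 16, φ(41) = 40, φ(42) = 12, φ(43) = 42, φ(44) = 20, φ(45) = 24, φ(46) = 22, φ(47) = 46, φ(48) = 16, φ(49) = 42, φ(50) = 20, φ(51) = 32, φ(52) = 24, φ(53) = 52, φ(54) = 18, φ(55) = 40, φ(56) = 24, φ(57) = 36, φ(58) = 28, φ(59) = 58, φ(60) = 16, φ(61) = 60, φ(62) = 30, φ(63) = 36, φ(64) = 32, φ(65) = 48, φ(66) = 20, φ(67) = 66, φ(68) = 32, φ(69) = 44, φ(70) = 24, φ(71) = 70, φ(72) = 24, φ(73) = 72, φ(74) = 36, φ(75) = 40, φ(76) = 36, φ(77) = 60, φ(78) = 24, φ(79) = 78, φ(80) = 32, φ(81) = 54, φ(82) = 40, φ(83) = 82, φ(84) = 24, φ(85) = 64, φ(86) = 42, φ(87) = 56, φ(88) = 40, φ(89) = 88, φ(90) = 24, φ(91) = 72, φ(92) = 44, φ(93) = 60, φ(94) = 46, φ(95) = 72, φ(96) = 32, φ(97) = 96, φ(98) = 42, φ(99) = 60, φ(100) = 40, φ(101) = 100, φ(102) = 32, φ(103) = 102, φ(104) = 48, φ(105) = 48, φ(106) = 52, φ(107) = 106, φ(108) = 36, φ(109) = 108, φ(110) = 40, φ(111) = 72, φ(112) = 48, φ(113) = 112, φ(114) = 36, φ(115) = 88, φ(116) = 56, φ(117) = 72, φ(118) = 58, φ(119) = 96, φ(120) = 32, φ(121) = 110, φ(122) = 60, φ(123) = 80, φ(124) = 60, φ(125) = 100, φ(126) = 36, φ(127) = 126, φ(128) = 64, φ(129) = 84, φ(130) = 48, φ(131) = 130, φ(132) = 40, φ(133) = 108, φ(134) = 66, φ(135) = 72, φ(136) = 64, φ(137) = 136, φ(138) = 44, φ(139) = 138, φ(140) = 48, φ(141) = 92, φ(142) = 70, φ(143) = 120, φ(144) = 48, φ(145) = 112, φ(146) = 72, φ(147) = 84. Summing all 147 values: 6598. (Average order: Σ_{n ≤ x} φ(n) ~ (3/π²) x². For x = 147, (3/π²)·147² ≈ 6568.35.)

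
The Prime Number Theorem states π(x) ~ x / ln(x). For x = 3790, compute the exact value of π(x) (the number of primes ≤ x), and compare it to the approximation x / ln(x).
π(3790) = 526;  x/ln(x) ≈ 459.94;  relative error ≈ 12.56%.

Directly count primes up to 3790: π(3790) = 526. The PNT approximation gives 3790/ln(3790) ≈ 3790/8.24012 ≈ 459.94. Relative error (π(x) − x/ln(x)) / π(x) ≈ 12.56%; the approximation is known to undercount slightly (Li(x) is a better estimate).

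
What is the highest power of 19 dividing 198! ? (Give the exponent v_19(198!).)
v_19(198!) = 10

Legendre's formula: v_p(n!) = Σ_{k ≥ 1} ⌊n / p^k⌋. For p = 19, n = 198, the terms are:
  ⌊198/19^1⌋ = ⌊198/19⌋ = 10
(the next term ⌊198/19^2⌋ = 0, terminating the sum). Summing: v_19(198!) = 10 = 10.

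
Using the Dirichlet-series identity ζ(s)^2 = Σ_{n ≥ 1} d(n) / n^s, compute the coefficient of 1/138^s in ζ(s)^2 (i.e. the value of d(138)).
d(138) = 8

ζ(s)^2 = (Σ 1/m^s)(Σ 1/k^s). The coefficient of 1/n^s in the product is the number of ordered pairs (m, k) with mk = n, which equals d(n). For n = 138, divisors are [1, 2, 3, 6, 23, 46, 69, 138], so d(138) = 8.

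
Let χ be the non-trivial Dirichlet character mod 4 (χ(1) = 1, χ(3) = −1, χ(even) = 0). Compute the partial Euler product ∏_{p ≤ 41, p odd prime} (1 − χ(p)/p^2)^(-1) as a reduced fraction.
∏ = 229680782632694823859/250495395975659520000

The odd primes p ≤ 41 are [3, 5, 7, 11, 13, 17, 19, 23, 29, 31, 37, 41]. For each, χ(p) = 1 if p ≡ 1 mod 4, χ(p) = −1 if p ≡ 3 mod 4. Taking (1 − χ(p)/p^2)^(-1) = p^2/(p^2 − χ(p)): (1 − (-1)/3^2)^(-1) · (1 − (1)/5^2)^(-1) · (1 − (-1)/7^2)^(-1) · (1 − (-1)/11^2)^(-1) · (1 − (1)/13^2)^(-1) · (1 − (1)/17^2)^(-1) · (1 − (-1)/19^2)^(-1) · (1 − (-1)/23^2)^(-1) · (1 − (1)/29^2)^(-1) · (1 − (-1)/31^2)^(-1) · (1 − (1)/37^2)^(-1) · (1 − (1)/41^2)^(-1) = 229680782632694823859/250495395975659520000.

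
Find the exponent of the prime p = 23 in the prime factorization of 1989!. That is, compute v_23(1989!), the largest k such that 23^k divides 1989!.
v_23(1989!) = 89

Legendre's formula: v_p(n!) = Σ_{k ≥ 1} ⌊n / p^k⌋. For p = 23, n = 1989, the terms are:
  ⌊1989/23^1⌋ = ⌊1989/23⌋ = 86
  ⌊1989/23^2⌋ = ⌊1989/529⌋ = 3
(the next term ⌊1989/23^3⌋ = 0, terminating the sum). Summing: v_23(1989!) = 86 + 3 = 89.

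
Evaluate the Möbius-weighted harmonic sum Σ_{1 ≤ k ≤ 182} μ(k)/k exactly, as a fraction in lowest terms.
Σ μ(k)/k = -42777633147096095202261336980430876153798047365508655725648588303365613/2698673146402774891360107038836843903137758765182175327729755799791307145

Values of μ(k) for 1 ≤ k ≤ 182: μ(1) = 1, μ(2) = -1, μ(3) = -1, μ(5) = -1, μ(6) = 1, μ(7) = -1, μ(10) = 1, μ(11) = -1, μ(13) = -1, μ(14) = 1, μ(15) = 1, μ(17) = -1, μ(19) = -1, μ(21) = 1, μ(22) = 1, μ(23) = -1, μ(26) = 1, μ(29) = -1, μ(30) = -1, μ(31) = -1, μ(33) = 1, μ(34) = 1, μ(35) = 1, μ(37) = -1, μ(38) = 1, μ(39) = 1, μ(41) = -1, μ(42) = -1, μ(43) = -1, μ(46) = 1, μ(47) = -1, μ(51) = 1, μ(53) = -1, μ(55) = 1, μ(57) = 1, μ(58) = 1, μ(59) = -1, μ(61) = -1, μ(62) = 1, μ(65) = 1, μ(66) = -1, μ(67) = -1, μ(69) = 1, μ(70) = -1, μ(71) = -1, μ(73) = -1, μ(74) = 1, μ(77) = 1, μ(78) = -1, μ(79) = -1, μ(82) = 1, μ(83) = -1, μ(85) = 1, μ(86) = 1, μ(87) = 1, μ(89) = -1, μ(91) = 1, μ(93) = 1, μ(94) = 1, μ(95) = 1, μ(97) = -1, μ(101) = -1, μ(102) = -1, μ(103) = -1, μ(105) = -1, μ(106) = 1, μ(107) = -1, μ(109) = -1, μ(110) = -1, μ(111) = 1, μ(113) = -1, μ(114) = -1, μ(115) = 1, μ(118) = 1, μ(119) = 1, μ(122) = 1, μ(123) = 1, μ(127) = -1, μ(129) = 1, μ(130) = -1, μ(131) = -1, μ(133) = 1, μ(134) = 1, μ(137) = -1, μ(138) = -1, μ(139) = -1, μ(141) = 1, μ(142) = 1, μ(143) = 1, μ(145) = 1, μ(146) = 1, μ(149) = -1, μ(151) = -1, μ(154) = -1, μ(155) = 1, μ(157) = -1, μ(158) = 1, μ(159) = 1, μ(161) = 1, μ(163) = -1, μ(165) = -1, μ(166) = 1, μ(167) = -1, μ(170) = -1, μ(173) = -1, μ(174) = -1, μ(177) = 1, μ(178) = 1, μ(179) = -1, μ(181) = -1, μ(182) = -1, with μ = 0 on non-squarefree integers. Summing μ(k)/k for k where μ(k) ≠ 0 gives -42777633147096095202261336980430876153798047365508655725648588303365613/2698673146402774891360107038836843903137758765182175327729755799791307145 ≈ -0.0159. (PNT ⟺ this sum → 0 as n → ∞.)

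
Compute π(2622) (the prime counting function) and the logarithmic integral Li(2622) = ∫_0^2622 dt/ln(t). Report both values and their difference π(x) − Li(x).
π(2622) = 381;  Li(2622) ≈ 395.15;  π(x) − Li(x) ≈ -14.15.

Direct count of primes ≤ 2622 gives π(2622) = 381. Numerical evaluation of the logarithmic integral gives Li(2622) ≈ 395.15. The difference π(x) − Li(x) ≈ -14.15 is typically negative for small/moderate x (Li(x) overestimates), though Littlewood's theorem shows this sign changes infinitely often.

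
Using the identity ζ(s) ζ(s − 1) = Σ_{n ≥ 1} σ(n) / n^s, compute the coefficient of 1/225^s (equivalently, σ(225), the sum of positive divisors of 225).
σ(225) = 403

In the product (Σ m^0/m^s)(Σ k / k^s) = Σ (Σ_{d | n} d) / n^s, the coefficient of 1/n^s is σ(n) = Σ_{d | n} d. For n = 225, divisors are [1, 3, 5, 9, 15, 25, 45, 75, 225]; summing: σ(225) = 403.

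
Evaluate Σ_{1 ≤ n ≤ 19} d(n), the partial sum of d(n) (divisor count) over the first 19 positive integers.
Σ_{n ≤ 19} d(n) = 60

Compute d(n) for each 1 ≤ n ≤ 19: d(1) = 1, d(2) = 2, d(3) = 2, d(4) = 3, d(5) = 2, d(6) = 4, d(7) = 2, d(8) = 4, d(9) = 3, d(10) = 4, d(11) = 2, d(12) = 6, d(13) = 2, d(14) = 4, d(15) = 4, d(16) = 5, d(17) = 2, d(18) = 6, d(19) = 2. Summing all 19 values: 60. (Dirichlet's divisor formula: Σ_{n ≤ x} d(n) = x ln(x) + (2γ − 1) x + O(√x). For x = 19, the asymptotic estimate is ≈ 58.88.)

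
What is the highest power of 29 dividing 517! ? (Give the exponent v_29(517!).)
v_29(517!) = 17

Legendre's formula: v_p(n!) = Σ_{k ≥ 1} ⌊n / p^k⌋. For p = 29, n = 517, the terms are:
  ⌊517/29^1⌋ = ⌊517/29⌋ = 17
(the next term ⌊517/29^2⌋ = 0, terminating the sum). Summing: v_29(517!) = 17 = 17.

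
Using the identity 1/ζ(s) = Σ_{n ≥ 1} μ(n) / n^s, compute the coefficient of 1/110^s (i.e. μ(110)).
μ(110) = -1

Factor n = 110 = 2 · 5 · 11. μ(n) = 0 if any exponent ≥ 2 (not squarefree); otherwise μ(n) = (−1)^{ω(n)} where ω(n) is the number of distinct prime factors. Applying: μ(110) = -1.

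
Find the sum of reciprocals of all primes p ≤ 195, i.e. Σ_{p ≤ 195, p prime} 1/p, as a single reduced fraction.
Σ 1/p = 385774678978047295113064712800727674369526436922217581784412894295689697835549/198962376391690981640415251545285153602734402721821058212203976095413910572270

π(195) = 44, so the primes ≤ 195 are [2, 3, 5, 7, 11, 13, 17, 19, 23, 29, 31, 37, 41, 43, 47, 53, 59, 61, 67, 71, 73, 79, 83, 89, 97, 101, 103, 107, 109, 113, 127, 131, 137, 139, 149, 151, 157, 163, 167, 173, 179, 181, 191, 193]. Summing 1/p over these primes: 385774678978047295113064712800727674369526436922217581784412894295689697835549/198962376391690981640415251545285153602734402721821058212203976095413910572270 ≈ 1.9389. Mertens estimate ln ln(195) + 0.2615 ≈ 1.9241.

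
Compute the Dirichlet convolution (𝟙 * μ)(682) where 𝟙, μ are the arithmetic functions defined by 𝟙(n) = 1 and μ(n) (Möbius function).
(𝟙 * μ)(682) = 0

Divisors of 682: [1, 2, 11, 22, 31, 62, 341, 682]. For each d | 682:
  d = 1: 𝟙(1) · μ(682/1) = 1 · -1 = -1
  d = 2: 𝟙(2) · μ(682/2) = 1 · 1 = 1
  d = 11: 𝟙(11) · μ(682/11) = 1 · 1 = 1
  d = 22: 𝟙(22) · μ(682/22) = 1 · -1 = -1
  d = 31: 𝟙(31) · μ(682/31) = 1 · 1 = 1
  d = 62: 𝟙(62) · μ(682/62) = 1 · -1 = -1
  d = 341: 𝟙(341) · μ(682/341) = 1 · -1 = -1
  d = 682: 𝟙(682) · μ(682/682) = 1 · 1 = 1
Summing: (𝟙 * μ)(682) = -1 + 1 + 1 + -1 + 1 + -1 + -1 + 1 = 0.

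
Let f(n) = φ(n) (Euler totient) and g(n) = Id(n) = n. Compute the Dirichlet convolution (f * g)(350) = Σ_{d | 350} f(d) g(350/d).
(φ * Id)(350) = 2535

Divisors of 350: [1, 2, 5, 7, 10, 14, 25, 35, 50, 70, 175, 350]. For each d | 350:
  d = 1: φ(1) · Id(350/1) = 1 · 350 = 350
  d = 2: φ(2) · Id(350/2) = 1 · 175 = 175
  d = 5: φ(5) · Id(350/5) = 4 · 70 = 280
  d = 7: φ(7) · Id(350/7) = 6 · 50 = 300
  d = 10: φ(10) · Id(350/10) = 4 · 35 = 140
  d = 14: φ(14) · Id(350/14) = 6 · 25 = 150
  d = 25: φ(25) · Id(350/25) = 20 · 14 = 280
  d = 35: φ(35) · Id(350/35) = 24 · 10 = 240
  d = 50: φ(50) · Id(350/50) = 20 · 7 = 140
  d = 70: φ(70) · Id(350/70) = 24 · 5 = 120
  d = 175: φ(175) · Id(350/175) = 120 · 2 = 240
  d = 350: φ(350) · Id(350/350) = 120 · 1 = 120
Summing: (φ * Id)(350) = 350 + 175 + 280 + 300 + 140 + 150 + 280 + 240 + 140 + 120 + 240 + 120 = 2535.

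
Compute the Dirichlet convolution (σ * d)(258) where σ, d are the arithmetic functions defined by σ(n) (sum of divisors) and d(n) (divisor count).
(σ * d)(258) = 1380

Divisors of 258: [1, 2, 3, 6, 43, 86, 129, 258]. For each d | 258:
  d = 1: σ(1) · d(258/1) = 1 · 8 = 8
  d = 2: σ(2) · d(258/2) = 3 · 4 = 12
  d = 3: σ(3) · d(258/3) = 4 · 4 = 16
  d = 6: σ(6) · d(258/6) = 12 · 2 = 24
  d = 43: σ(43) · d(258/43) = 44 · 4 = 176
  d = 86: σ(86) · d(258/86) = 132 · 2 = 264
  d = 129: σ(129) · d(258/129) = 176 · 2 = 352
  d = 258: σ(258) · d(258/258) = 528 · 1 = 528
Summing: (σ * d)(258) = 8 + 12 + 16 + 24 + 176 + 264 + 352 + 528 = 1380.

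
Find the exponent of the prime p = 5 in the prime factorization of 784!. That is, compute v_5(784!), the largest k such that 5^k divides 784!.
v_5(784!) = 194

Legendre's formula: v_p(n!) = Σ_{k ≥ 1} ⌊n / p^k⌋. For p = 5, n = 784, the terms are:
  ⌊784/5^1⌋ = ⌊784/5⌋ = 156
  ⌊784/5^2⌋ = ⌊784/25⌋ = 31
  ⌊784/5^3⌋ = ⌊784/125⌋ = 6
  ⌊784/5^4⌋ = ⌊784/625⌋ = 1
(the next term ⌊784/5^5⌋ = 0, terminating the sum). Summing: v_5(784!) = 156 + 31 + 6 + 1 = 194.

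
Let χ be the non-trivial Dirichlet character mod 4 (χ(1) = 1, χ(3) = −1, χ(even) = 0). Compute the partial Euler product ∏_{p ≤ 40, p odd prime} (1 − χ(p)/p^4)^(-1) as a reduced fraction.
∏ = 36907491853859640421662745584761054387/37320078298954450639637508295357366272

The odd primes p ≤ 40 are [3, 5, 7, 11, 13, 17, 19, 23, 29, 31, 37]. For each, χ(p) = 1 if p ≡ 1 mod 4, χ(p) = −1 if p ≡ 3 mod 4. Taking (1 − χ(p)/p^4)^(-1) = p^4/(p^4 − χ(p)): (1 − (-1)/3^4)^(-1) · (1 − (1)/5^4)^(-1) · (1 − (-1)/7^4)^(-1) · (1 − (-1)/11^4)^(-1) · (1 − (1)/13^4)^(-1) · (1 − (1)/17^4)^(-1) · (1 − (-1)/19^4)^(-1) · (1 − (-1)/23^4)^(-1) · (1 − (1)/29^4)^(-1) · (1 − (-1)/31^4)^(-1) · (1 − (1)/37^4)^(-1) = 36907491853859640421662745584761054387/37320078298954450639637508295357366272.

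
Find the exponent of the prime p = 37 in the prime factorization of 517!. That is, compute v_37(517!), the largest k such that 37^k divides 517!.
v_37(517!) = 13

Legendre's formula: v_p(n!) = Σ_{k ≥ 1} ⌊n / p^k⌋. For p = 37, n = 517, the terms are:
  ⌊517/37^1⌋ = ⌊517/37⌋ = 13
(the next term ⌊517/37^2⌋ = 0, terminating the sum). Summing: v_37(517!) = 13 = 13.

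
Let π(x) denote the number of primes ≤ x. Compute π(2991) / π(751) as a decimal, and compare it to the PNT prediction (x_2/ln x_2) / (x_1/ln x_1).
π(2991)/π(751) = 429/133 ≈ 3.2256;  PNT prediction ≈ 3.2950.

π(751) = 133 and π(2991) = 429, so π(2991)/π(751) ≈ 3.2256. The PNT-predicted ratio is (2991/ln(2991)) / (751/ln(751)) ≈ 3.2950. The two agree to within a few percent, as expected.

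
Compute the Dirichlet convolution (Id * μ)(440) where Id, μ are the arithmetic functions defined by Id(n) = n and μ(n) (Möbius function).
(Id * μ)(440) = 160

Divisors of 440: [1, 2, 4, 5, 8, 10, 11, 20, 22, 40, 44, 55, 88, 110, 220, 440]. For each d | 440:
  d = 1: Id(1) · μ(440/1) = 1 · 0 = 0
  d = 2: Id(2) · μ(440/2) = 2 · 0 = 0
  d = 4: Id(4) · μ(440/4) = 4 · -1 = -4
  d = 5: Id(5) · μ(440/5) = 5 · 0 = 0
  d = 8: Id(8) · μ(440/8) = 8 · 1 = 8
  d = 10: Id(10) · μ(440/10) = 10 · 0 = 0
  d = 11: Id(11) · μ(440/11) = 11 · 0 = 0
  d = 20: Id(20) · μ(440/20) = 20 · 1 = 20
  d = 22: Id(22) · μ(440/22) = 22 · 0 = 0
  d = 40: Id(40) · μ(440/40) = 40 · -1 = -40
  d = 44: Id(44) · μ(440/44) = 44 · 1 = 44
  d = 55: Id(55) · μ(440/55) = 55 · 0 = 0
  d = 88: Id(88) · μ(440/88) = 88 · -1 = -88
  d = 110: Id(110) · μ(440/110) = 110 · 0 = 0
  d = 220: Id(220) · μ(440/220) = 220 · -1 = -220
  d = 440: Id(440) · μ(440/440) = 440 · 1 = 440
Summing: (Id * μ)(440) = 0 + 0 + -4 + 0 + 8 + 0 + 0 + 20 + 0 + -40 + 44 + 0 + -88 + 0 + -220 + 440 = 160.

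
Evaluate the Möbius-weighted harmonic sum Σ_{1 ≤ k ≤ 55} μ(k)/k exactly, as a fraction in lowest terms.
Σ μ(k)/k = -17255220085293371/10863052825730014910

Values of μ(k) for 1 ≤ k ≤ 55: μ(1) = 1, μ(2) = -1, μ(3) = -1, μ(5) = -1, μ(6) = 1, μ(7) = -1, μ(10) = 1, μ(11) = -1, μ(13) = -1, μ(14) = 1, μ(15) = 1, μ(17) = -1, μ(19) = -1, μ(21) = 1, μ(22) = 1, μ(23) = -1, μ(26) = 1, μ(29) = -1, μ(30) = -1, μ(31) = -1, μ(33) = 1, μ(34) = 1, μ(35) = 1, μ(37) = -1, μ(38) = 1, μ(39) = 1, μ(41) = -1, μ(42) = -1, μ(43) = -1, μ(46) = 1, μ(47) = -1, μ(51) = 1, μ(53) = -1, μ(55) = 1, with μ = 0 on non-squarefree integers. Summing μ(k)/k for k where μ(k) ≠ 0 gives -17255220085293371/10863052825730014910 ≈ -0.0016. (PNT ⟺ this sum → 0 as n → ∞.)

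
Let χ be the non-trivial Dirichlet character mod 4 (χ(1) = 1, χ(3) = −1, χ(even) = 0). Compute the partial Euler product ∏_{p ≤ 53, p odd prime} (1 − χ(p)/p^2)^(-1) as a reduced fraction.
∏ = 6080498115610191266973991/6635764829241999360000000

The odd primes p ≤ 53 are [3, 5, 7, 11, 13, 17, 19, 23, 29, 31, 37, 41, 43, 47, 53]. For each, χ(p) = 1 if p ≡ 1 mod 4, χ(p) = −1 if p ≡ 3 mod 4. Taking (1 − χ(p)/p^2)^(-1) = p^2/(p^2 − χ(p)): (1 − (-1)/3^2)^(-1) · (1 − (1)/5^2)^(-1) · (1 − (-1)/7^2)^(-1) · (1 − (-1)/11^2)^(-1) · (1 − (1)/13^2)^(-1) · (1 − (1)/17^2)^(-1) · (1 − (-1)/19^2)^(-1) · (1 − (-1)/23^2)^(-1) · (1 − (1)/29^2)^(-1) · (1 − (-1)/31^2)^(-1) · (1 − (1)/37^2)^(-1) · (1 − (1)/41^2)^(-1) · (1 − (-1)/43^2)^(-1) · (1 − (-1)/47^2)^(-1) · (1 − (1)/53^2)^(-1) = 6080498115610191266973991/6635764829241999360000000.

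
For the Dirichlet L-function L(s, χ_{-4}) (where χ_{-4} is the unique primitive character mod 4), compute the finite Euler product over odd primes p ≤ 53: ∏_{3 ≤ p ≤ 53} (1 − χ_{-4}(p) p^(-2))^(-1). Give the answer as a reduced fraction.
∏ = 6080498115610191266973991/6635764829241999360000000

The odd primes p ≤ 53 are [3, 5, 7, 11, 13, 17, 19, 23, 29, 31, 37, 41, 43, 47, 53]. For each, χ(p) = 1 if p ≡ 1 mod 4, χ(p) = −1 if p ≡ 3 mod 4. Taking (1 − χ(p)/p^2)^(-1) = p^2/(p^2 − χ(p)): (1 − (-1)/3^2)^(-1) · (1 − (1)/5^2)^(-1) · (1 − (-1)/7^2)^(-1) · (1 − (-1)/11^2)^(-1) · (1 − (1)/13^2)^(-1) · (1 − (1)/17^2)^(-1) · (1 − (-1)/19^2)^(-1) · (1 − (-1)/23^2)^(-1) · (1 − (1)/29^2)^(-1) · (1 − (-1)/31^2)^(-1) · (1 − (1)/37^2)^(-1) · (1 − (1)/41^2)^(-1) · (1 − (-1)/43^2)^(-1) · (1 − (-1)/47^2)^(-1) · (1 − (1)/53^2)^(-1) = 6080498115610191266973991/6635764829241999360000000.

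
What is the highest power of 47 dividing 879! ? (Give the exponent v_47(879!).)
v_47(879!) = 18

Legendre's formula: v_p(n!) = Σ_{k ≥ 1} ⌊n / p^k⌋. For p = 47, n = 879, the terms are:
  ⌊879/47^1⌋ = ⌊879/47⌋ = 18
(the next term ⌊879/47^2⌋ = 0, terminating the sum). Summing: v_47(879!) = 18 = 18.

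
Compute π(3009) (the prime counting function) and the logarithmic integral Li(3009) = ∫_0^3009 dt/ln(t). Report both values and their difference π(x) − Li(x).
π(3009) = 431;  Li(3009) ≈ 443.88;  π(x) − Li(x) ≈ -12.88.

Direct count of primes ≤ 3009 gives π(3009) = 431. Numerical evaluation of the logarithmic integral gives Li(3009) ≈ 443.88. The difference π(x) − Li(x) ≈ -12.88 is typically negative for small/moderate x (Li(x) overestimates), though Littlewood's theorem shows this sign changes infinitely often.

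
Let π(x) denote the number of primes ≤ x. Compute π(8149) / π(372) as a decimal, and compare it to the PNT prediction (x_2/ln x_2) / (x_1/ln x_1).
π(8149)/π(372) = 1023/73 ≈ 14.0137;  PNT prediction ≈ 14.3975.

π(372) = 73 and π(8149) = 1023, so π(8149)/π(372) ≈ 14.0137. The PNT-predicted ratio is (8149/ln(8149)) / (372/ln(372)) ≈ 14.3975. The two agree to within a few percent, as expected.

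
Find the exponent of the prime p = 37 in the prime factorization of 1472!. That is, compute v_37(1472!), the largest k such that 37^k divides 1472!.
v_37(1472!) = 40

Legendre's formula: v_p(n!) = Σ_{k ≥ 1} ⌊n / p^k⌋. For p = 37, n = 1472, the terms are:
  ⌊1472/37^1⌋ = ⌊1472/37⌋ = 39
  ⌊1472/37^2⌋ = ⌊1472/1369⌋ = 1
(the next term ⌊1472/37^3⌋ = 0, terminating the sum). Summing: v_37(1472!) = 39 + 1 = 40.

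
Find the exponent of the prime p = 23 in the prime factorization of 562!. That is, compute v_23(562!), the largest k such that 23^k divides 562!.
v_23(562!) = 25

Legendre's formula: v_p(n!) = Σ_{k ≥ 1} ⌊n / p^k⌋. For p = 23, n = 562, the terms are:
  ⌊562/23^1⌋ = ⌊562/23⌋ = 24
  ⌊562/23^2⌋ = ⌊562/529⌋ = 1
(the next term ⌊562/23^3⌋ = 0, terminating the sum). Summing: v_23(562!) = 24 + 1 = 25.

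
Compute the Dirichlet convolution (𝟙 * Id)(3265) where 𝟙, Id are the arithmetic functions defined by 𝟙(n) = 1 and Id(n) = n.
(𝟙 * Id)(3265) = 3924

Divisors of 3265: [1, 5, 653, 3265]. For each d | 3265:
  d = 1: 𝟙(1) · Id(3265/1) = 1 · 3265 = 3265
  d = 5: 𝟙(5) · Id(3265/5) = 1 · 653 = 653
  d = 653: 𝟙(653) · Id(3265/653) = 1 · 5 = 5
  d = 3265: 𝟙(3265) · Id(3265/3265) = 1 · 1 = 1
Summing: (𝟙 * Id)(3265) = 3265 + 653 + 5 + 1 = 3924.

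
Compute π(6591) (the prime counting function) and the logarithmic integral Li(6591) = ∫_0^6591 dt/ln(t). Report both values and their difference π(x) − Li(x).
π(6591) = 852;  Li(6591) ≈ 867.98;  π(x) − Li(x) ≈ -15.98.

Direct count of primes ≤ 6591 gives π(6591) = 852. Numerical evaluation of the logarithmic integral gives Li(6591) ≈ 867.98. The difference π(x) − Li(x) ≈ -15.98 is typically negative for small/moderate x (Li(x) overestimates), though Littlewood's theorem shows this sign changes infinitely often.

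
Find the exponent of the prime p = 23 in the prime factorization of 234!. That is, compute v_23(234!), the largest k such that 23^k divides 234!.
v_23(234!) = 10

Legendre's formula: v_p(n!) = Σ_{k ≥ 1} ⌊n / p^k⌋. For p = 23, n = 234, the terms are:
  ⌊234/23^1⌋ = ⌊234/23⌋ = 10
(the next term ⌊234/23^2⌋ = 0, terminating the sum). Summing: v_23(234!) = 10 = 10.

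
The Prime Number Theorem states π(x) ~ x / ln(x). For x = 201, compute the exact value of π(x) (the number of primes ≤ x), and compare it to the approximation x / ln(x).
π(201) = 46;  x/ln(x) ≈ 37.90;  relative error ≈ 17.61%.

Directly count primes up to 201: π(201) = 46. The PNT approximation gives 201/ln(201) ≈ 201/5.30330 ≈ 37.90. Relative error (π(x) − x/ln(x)) / π(x) ≈ 17.61%; the approximation is known to undercount slightly (Li(x) is a better estimate).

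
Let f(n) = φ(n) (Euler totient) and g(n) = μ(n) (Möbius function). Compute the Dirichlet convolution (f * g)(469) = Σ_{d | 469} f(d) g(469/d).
(φ * μ)(469) = 325

Divisors of 469: [1, 7, 67, 469]. For each d | 469:
  d = 1: φ(1) · μ(469/1) = 1 · 1 = 1
  d = 7: φ(7) · μ(469/7) = 6 · -1 = -6
  d = 67: φ(67) · μ(469/67) = 66 · -1 = -66
  d = 469: φ(469) · μ(469/469) = 396 · 1 = 396
Summing: (φ * μ)(469) = 1 + -6 + -66 + 396 = 325.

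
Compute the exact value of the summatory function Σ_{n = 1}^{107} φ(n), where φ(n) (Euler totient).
Σ_{n ≤ 107} φ(n) = 3532

Compute φ(n) for each 1 ≤ n ≤ 107: φ(1) = 1, φ(2) = 1, φ(3) = 2, φ(4) = 2, φ(5) = 4, φ(6) = 2, φ(7) = 6, φ(8) = 4, φ(9) = 6, φ(10) = 4, φ(11) = 10, φ(12) = 4, φ(13) = 12, φ(14) = 6, φ(15) = 8, φ(16) = 8, φ(17) = 16, φ(18) = 6, φ(19) = 18, φ(20) = 8, φ(21) = 12, φ(22) = 10, φ(23) = 22, φ(24) = 8, φ(25) = 20, φ(26) = 12, φ(27) = 18, φ(28) = 12, φ(29) = 28, φ(30) = 8, φ(31) = 30, φ(32) = 16, φ(33) = 20, φ(34) = 16, φ(35) = 24, φ(36) = 12, φ(37) = 36, φ(38) = 18, φ(39) = 24, φ(40) = 16, φ(41) = 40, φ(42) = 12, φ(43) = 42, φ(44) = 20, φ(45) = 24, φ(46) = 22, φ(47) = 46, φ(48) = 16, φ(49) = 42, φ(50) = 20, φ(51) = 32, φ(52) = 24, φ(53) = 52, φ(54) = 18, φ(55) = 40, φ(56) = 24, φ(57) = 36, φ(58) = 28, φ(59) = 58, φ(60) = 16, φ(61) = 60, φ(62) = 30, φ(63) = 36, φ(64) = 32, φ(65) = 48, φ(66) = 20, φ(67) = 66, φ(68) = 32, φ(69) = 44, φ(70) = 24, φ(71) = 70, φ(72) = 24, φ(73) = 72, φ(74) = 36, φ(75) = 40, φ(76) = 36, φ(77) = 60, φ(78) = 24, φ(79) = 78, φ(80) = 32, φ(81) = 54, φ(82) = 40, φ(83) = 82, φ(84) = 24, φ(85) = 64, φ(86) = 42, φ(87) = 56, φ(88) = 40, φ(89) = 88, φ(90) = 24, φ(91) = 72, φ(92) = 44, φ(93) = 60, φ(94) = 46, φ(95) = 72, φ(96) = 32, φ(97) = 96, φ(98) = 42, φ(99) = 60, φ(100) = 40, φ(101) = 100, φ(102) = 32, φ(103) = 102, φ(104) = 48, φ(105) = 48, φ(106) = 52, φ(107) = 106. Summing all 107 values: 3532. (Average order: Σ_{n ≤ x} φ(n) ~ (3/π²) x². For x = 107, (3/π²)·107² ≈ 3480.08.)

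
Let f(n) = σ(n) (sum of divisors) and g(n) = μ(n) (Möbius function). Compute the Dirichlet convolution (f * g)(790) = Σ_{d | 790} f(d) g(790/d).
(σ * μ)(790) = 790

Divisors of 790: [1, 2, 5, 10, 79, 158, 395, 790]. For each d | 790:
  d = 1: σ(1) · μ(790/1) = 1 · -1 = -1
  d = 2: σ(2) · μ(790/2) = 3 · 1 = 3
  d = 5: σ(5) · μ(790/5) = 6 · 1 = 6
  d = 10: σ(10) · μ(790/10) = 18 · -1 = -18
  d = 79: σ(79) · μ(790/79) = 80 · 1 = 80
  d = 158: σ(158) · μ(790/158) = 240 · -1 = -240
  d = 395: σ(395) · μ(790/395) = 480 · -1 = -480
  d = 790: σ(790) · μ(790/790) = 1440 · 1 = 1440
Summing: (σ * μ)(790) = -1 + 3 + 6 + -18 + 80 + -240 + -480 + 1440 = 790.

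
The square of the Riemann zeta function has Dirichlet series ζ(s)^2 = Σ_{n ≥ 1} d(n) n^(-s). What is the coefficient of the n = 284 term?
d(284) = 6

ζ(s)^2 = (Σ 1/m^s)(Σ 1/k^s). The coefficient of 1/n^s in the product is the number of ordered pairs (m, k) with mk = n, which equals d(n). For n = 284, divisors are [1, 2, 4, 71, 142, 284], so d(284) = 6.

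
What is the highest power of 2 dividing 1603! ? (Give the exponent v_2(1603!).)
v_2(1603!) = 1598

Legendre's formula: v_p(n!) = Σ_{k ≥ 1} ⌊n / p^k⌋. For p = 2, n = 1603, the terms are:
  ⌊1603/2^1⌋ = ⌊1603/2⌋ = 801
  ⌊1603/2^2⌋ = ⌊1603/4⌋ = 400
  ⌊1603/2^3⌋ = ⌊1603/8⌋ = 200
  ⌊1603/2^4⌋ = ⌊1603/16⌋ = 100
  ⌊1603/2^5⌋ = ⌊1603/32⌋ = 50
  ⌊1603/2^6⌋ = ⌊1603/64⌋ = 25
  ⌊1603/2^7⌋ = ⌊1603/128⌋ = 12
  ⌊1603/2^8⌋ = ⌊1603/256⌋ = 6
  ⌊1603/2^9⌋ = ⌊1603/512⌋ = 3
  ⌊1603/2^10⌋ = ⌊1603/1024⌋ = 1
(the next term ⌊1603/2^11⌋ = 0, terminating the sum). Summing: v_2(1603!) = 801 + 400 + 200 + 100 + 50 + 25 + 12 + 6 + 3 + 1 = 1598.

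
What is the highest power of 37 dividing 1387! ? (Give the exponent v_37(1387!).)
v_37(1387!) = 38

Legendre's formula: v_p(n!) = Σ_{k ≥ 1} ⌊n / p^k⌋. For p = 37, n = 1387, the terms are:
  ⌊1387/37^1⌋ = ⌊1387/37⌋ = 37
  ⌊1387/37^2⌋ = ⌊1387/1369⌋ = 1
(the next term ⌊1387/37^3⌋ = 0, terminating the sum). Summing: v_37(1387!) = 37 + 1 = 38.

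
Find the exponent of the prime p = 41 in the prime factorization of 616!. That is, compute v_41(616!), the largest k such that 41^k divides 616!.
v_41(616!) = 15

Legendre's formula: v_p(n!) = Σ_{k ≥ 1} ⌊n / p^k⌋. For p = 41, n = 616, the terms are:
  ⌊616/41^1⌋ = ⌊616/41⌋ = 15
(the next term ⌊616/41^2⌋ = 0, terminating the sum). Summing: v_41(616!) = 15 = 15.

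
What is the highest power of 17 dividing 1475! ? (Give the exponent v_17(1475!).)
v_17(1475!) = 91

Legendre's formula: v_p(n!) = Σ_{k ≥ 1} ⌊n / p^k⌋. For p = 17, n = 1475, the terms are:
  ⌊1475/17^1⌋ = ⌊1475/17⌋ = 86
  ⌊1475/17^2⌋ = ⌊1475/289⌋ = 5
(the next term ⌊1475/17^3⌋ = 0, terminating the sum). Summing: v_17(1475!) = 86 + 5 = 91.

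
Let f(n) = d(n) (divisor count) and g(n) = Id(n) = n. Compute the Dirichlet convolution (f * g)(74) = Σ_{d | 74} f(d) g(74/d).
(d * Id)(74) = 156

Divisors of 74: [1, 2, 37, 74]. For each d | 74:
  d = 1: d(1) · Id(74/1) = 1 · 74 = 74
  d = 2: d(2) · Id(74/2) = 2 · 37 = 74
  d = 37: d(37) · Id(74/37) = 2 · 2 = 4
  d = 74: d(74) · Id(74/74) = 4 · 1 = 4
Summing: (d * Id)(74) = 74 + 74 + 4 + 4 = 156.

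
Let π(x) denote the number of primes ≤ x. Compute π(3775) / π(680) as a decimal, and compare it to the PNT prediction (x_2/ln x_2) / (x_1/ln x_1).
π(3775)/π(680) = 525/123 ≈ 4.2683;  PNT prediction ≈ 4.3961.

π(680) = 123 and π(3775) = 525, so π(3775)/π(680) ≈ 4.2683. The PNT-predicted ratio is (3775/ln(3775)) / (680/ln(680)) ≈ 4.3961. The two agree to within a few percent, as expected.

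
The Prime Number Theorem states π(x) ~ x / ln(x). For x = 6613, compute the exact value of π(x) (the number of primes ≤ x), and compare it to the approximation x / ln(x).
π(6613) = 854;  x/ln(x) ≈ 751.75;  relative error ≈ 11.97%.

Directly count primes up to 6613: π(6613) = 854. The PNT approximation gives 6613/ln(6613) ≈ 6613/8.79679 ≈ 751.75. Relative error (π(x) − x/ln(x)) / π(x) ≈ 11.97%; the approximation is known to undercount slightly (Li(x) is a better estimate).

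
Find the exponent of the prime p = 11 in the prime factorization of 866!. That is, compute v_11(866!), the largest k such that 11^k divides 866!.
v_11(866!) = 85

Legendre's formula: v_p(n!) = Σ_{k ≥ 1} ⌊n / p^k⌋. For p = 11, n = 866, the terms are:
  ⌊866/11^1⌋ = ⌊866/11⌋ = 78
  ⌊866/11^2⌋ = ⌊866/121⌋ = 7
(the next term ⌊866/11^3⌋ = 0, terminating the sum). Summing: v_11(866!) = 78 + 7 = 85.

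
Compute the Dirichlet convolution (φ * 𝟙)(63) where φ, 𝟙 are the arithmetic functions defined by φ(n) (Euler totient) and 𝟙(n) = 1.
(φ * 𝟙)(63) = 63

Divisors of 63: [1, 3, 7, 9, 21, 63]. For each d | 63:
  d = 1: φ(1) · 𝟙(63/1) = 1 · 1 = 1
  d = 3: φ(3) · 𝟙(63/3) = 2 · 1 = 2
  d = 7: φ(7) · 𝟙(63/7) = 6 · 1 = 6
  d = 9: φ(9) · 𝟙(63/9) = 6 · 1 = 6
  d = 21: φ(21) · 𝟙(63/21) = 12 · 1 = 12
  d = 63: φ(63) · 𝟙(63/63) = 36 · 1 = 36
Summing: (φ * 𝟙)(63) = 1 + 2 + 6 + 6 + 12 + 36 = 63.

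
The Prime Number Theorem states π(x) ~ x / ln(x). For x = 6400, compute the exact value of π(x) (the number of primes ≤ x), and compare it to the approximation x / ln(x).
π(6400) = 834;  x/ln(x) ≈ 730.26;  relative error ≈ 12.44%.

Directly count primes up to 6400: π(6400) = 834. The PNT approximation gives 6400/ln(6400) ≈ 6400/8.76405 ≈ 730.26. Relative error (π(x) − x/ln(x)) / π(x) ≈ 12.44%; the approximation is known to undercount slightly (Li(x) is a better estimate).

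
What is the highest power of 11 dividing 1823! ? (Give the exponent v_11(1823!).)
v_11(1823!) = 181

Legendre's formula: v_p(n!) = Σ_{k ≥ 1} ⌊n / p^k⌋. For p = 11, n = 1823, the terms are:
  ⌊1823/11^1⌋ = ⌊1823/11⌋ = 165
  ⌊1823/11^2⌋ = ⌊1823/121⌋ = 15
  ⌊1823/11^3⌋ = ⌊1823/1331⌋ = 1
(the next term ⌊1823/11^4⌋ = 0, terminating the sum). Summing: v_11(1823!) = 165 + 15 + 1 = 181.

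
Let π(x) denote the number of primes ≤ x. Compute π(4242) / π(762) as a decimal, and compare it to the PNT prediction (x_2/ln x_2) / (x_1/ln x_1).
π(4242)/π(762) = 581/135 ≈ 4.3037;  PNT prediction ≈ 4.4227.

π(762) = 135 and π(4242) = 581, so π(4242)/π(762) ≈ 4.3037. The PNT-predicted ratio is (4242/ln(4242)) / (762/ln(762)) ≈ 4.4227. The two agree to within a few percent, as expected.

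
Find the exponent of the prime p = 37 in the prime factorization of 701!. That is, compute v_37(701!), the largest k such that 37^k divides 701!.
v_37(701!) = 18

Legendre's formula: v_p(n!) = Σ_{k ≥ 1} ⌊n / p^k⌋. For p = 37, n = 701, the terms are:
  ⌊701/37^1⌋ = ⌊701/37⌋ = 18
(the next term ⌊701/37^2⌋ = 0, terminating the sum). Summing: v_37(701!) = 18 = 18.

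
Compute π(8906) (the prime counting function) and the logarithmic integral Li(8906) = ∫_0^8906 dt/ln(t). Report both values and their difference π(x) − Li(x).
π(8906) = 1108;  Li(8906) ≈ 1126.62;  π(x) − Li(x) ≈ -18.62.

Direct count of primes ≤ 8906 gives π(8906) = 1108. Numerical evaluation of the logarithmic integral gives Li(8906) ≈ 1126.62. The difference π(x) − Li(x) ≈ -18.62 is typically negative for small/moderate x (Li(x) overestimates), though Littlewood's theorem shows this sign changes infinitely often.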